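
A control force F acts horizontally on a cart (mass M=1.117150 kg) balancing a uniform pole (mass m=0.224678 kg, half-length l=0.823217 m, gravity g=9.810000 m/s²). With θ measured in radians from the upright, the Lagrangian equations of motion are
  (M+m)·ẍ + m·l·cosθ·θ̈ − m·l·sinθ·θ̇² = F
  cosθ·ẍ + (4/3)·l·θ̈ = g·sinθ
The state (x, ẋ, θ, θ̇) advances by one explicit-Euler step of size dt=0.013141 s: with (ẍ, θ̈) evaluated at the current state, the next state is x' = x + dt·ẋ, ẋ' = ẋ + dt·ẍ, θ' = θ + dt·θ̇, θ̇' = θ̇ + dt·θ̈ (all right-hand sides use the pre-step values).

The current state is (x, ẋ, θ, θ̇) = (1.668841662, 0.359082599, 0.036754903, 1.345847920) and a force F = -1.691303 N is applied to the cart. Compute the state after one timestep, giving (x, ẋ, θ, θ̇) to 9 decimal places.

(1.673560366, 0.339602047, 0.054440691, 1.367899688)

sinθ=0.036746628, cosθ=0.999324615
temp = (F + m·l·θ̇²·sinθ)/(M+m) = (-1.691303 + 0.012310745)/1.341828 = -1.251272335
θ̈ = (g·sinθ − cosθ·temp)/(l·(4/3 − m·cos²θ/(M+m))) = 1.678089065
ẍ = temp − m·l·θ̈·cosθ/(M+m) = -1.482425381
Euler: x'=1.668841662+0.013141·0.359082599=1.673560366, ẋ'=0.359082599+0.013141·-1.482425381=0.339602047
       θ'=0.036754903+0.013141·1.345847920=0.054440691, θ̇'=1.345847920+0.013141·1.678089065=1.367899688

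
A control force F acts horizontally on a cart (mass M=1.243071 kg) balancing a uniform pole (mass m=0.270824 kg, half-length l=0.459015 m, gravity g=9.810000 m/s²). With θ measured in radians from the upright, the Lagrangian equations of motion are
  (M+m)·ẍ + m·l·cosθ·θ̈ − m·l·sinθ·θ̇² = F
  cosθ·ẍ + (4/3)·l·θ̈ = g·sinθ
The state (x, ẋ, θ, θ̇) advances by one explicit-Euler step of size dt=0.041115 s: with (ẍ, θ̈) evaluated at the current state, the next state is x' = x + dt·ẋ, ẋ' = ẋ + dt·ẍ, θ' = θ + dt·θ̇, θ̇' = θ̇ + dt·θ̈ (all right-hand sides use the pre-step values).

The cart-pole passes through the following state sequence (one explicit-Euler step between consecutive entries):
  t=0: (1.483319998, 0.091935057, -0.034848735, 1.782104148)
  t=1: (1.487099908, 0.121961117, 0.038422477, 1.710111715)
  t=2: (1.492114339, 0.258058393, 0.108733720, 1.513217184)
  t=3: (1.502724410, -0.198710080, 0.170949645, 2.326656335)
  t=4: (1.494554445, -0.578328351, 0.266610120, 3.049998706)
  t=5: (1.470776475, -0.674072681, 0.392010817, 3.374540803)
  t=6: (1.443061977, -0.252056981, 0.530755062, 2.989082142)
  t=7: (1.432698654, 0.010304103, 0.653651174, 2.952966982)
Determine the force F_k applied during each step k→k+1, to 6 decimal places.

F_0 = 0.901806 N
F_1 = 4.402395 N
F_2 = -14.404628 N
F_3 = -11.937235 N
F_4 = -2.883480 N
F_5 = 13.921169 N
F_6 = 9.004012 N

step 0→1:
  ẍ = (ẋ'−ẋ)/dt = (0.121961117−0.091935057)/0.041115 = 0.730295
  θ̈ = (θ̇'−θ̇)/dt = (1.710111715−1.782104148)/0.041115 = -1.751002
  sinθ=-0.034842, cosθ=0.999393
  F = (M+m)·ẍ + m·l·cosθ·θ̈ − m·l·sinθ·θ̇² = 1.105589 + -0.217539 − -0.013756 = 0.901806
step 1→2:
  ẍ = (ẋ'−ẋ)/dt = (0.258058393−0.121961117)/0.041115 = 3.310161
  θ̈ = (θ̇'−θ̇)/dt = (1.513217184−1.710111715)/0.041115 = -4.788873
  sinθ=0.038413, cosθ=0.999262
  F = (M+m)·ẍ + m·l·cosθ·θ̈ − m·l·sinθ·θ̇² = 5.011236 + -0.594876 − 0.013965 = 4.402395
step 2→3:
  ẍ = (ẋ'−ẋ)/dt = (-0.198710080−0.258058393)/0.041115 = -11.109534
  θ̈ = (θ̇'−θ̇)/dt = (2.326656335−1.513217184)/0.041115 = 19.784486
  sinθ=0.108520, cosθ=0.994094
  F = (M+m)·ẍ + m·l·cosθ·θ̈ − m·l·sinθ·θ̇² = -16.818667 + 2.444930 − 0.030890 = -14.404628
step 3→4:
  ẍ = (ẋ'−ẋ)/dt = (-0.578328351−-0.198710080)/0.041115 = -9.233085
  θ̈ = (θ̇'−θ̇)/dt = (3.049998706−2.326656335)/0.041115 = 17.593150
  sinθ=0.170118, cosθ=0.985424
  F = (M+m)·ẍ + m·l·cosθ·θ̈ − m·l·sinθ·θ̇² = -13.977921 + 2.155165 − 0.114480 = -11.937235
step 4→5:
  ẍ = (ẋ'−ẋ)/dt = (-0.674072681−-0.578328351)/0.041115 = -2.328696
  θ̈ = (θ̇'−θ̇)/dt = (3.374540803−3.049998706)/0.041115 = 7.893521
  sinθ=0.263463, cosθ=0.964670
  F = (M+m)·ẍ + m·l·cosθ·θ̈ − m·l·sinθ·θ̇² = -3.525401 + 0.946593 − 0.304672 = -2.883480
step 5→6:
  ẍ = (ẋ'−ẋ)/dt = (-0.252056981−-0.674072681)/0.041115 = 10.264276
  θ̈ = (θ̇'−θ̇)/dt = (2.989082142−3.374540803)/0.041115 = -9.375135
  sinθ=0.382047, cosθ=0.924143
  F = (M+m)·ẍ + m·l·cosθ·θ̈ − m·l·sinθ·θ̇² = 15.539036 + -1.077037 − 0.540830 = 13.921169
step 6→7:
  ẍ = (ẋ'−ẋ)/dt = (0.010304103−-0.252056981)/0.041115 = 6.381152
  θ̈ = (θ̇'−θ̇)/dt = (2.952966982−2.989082142)/0.041115 = -0.878394
  sinθ=0.506185, cosθ=0.862425
  F = (M+m)·ẍ + m·l·cosθ·θ̈ − m·l·sinθ·θ̇² = 9.660395 + -0.094173 − 0.562210 = 9.004012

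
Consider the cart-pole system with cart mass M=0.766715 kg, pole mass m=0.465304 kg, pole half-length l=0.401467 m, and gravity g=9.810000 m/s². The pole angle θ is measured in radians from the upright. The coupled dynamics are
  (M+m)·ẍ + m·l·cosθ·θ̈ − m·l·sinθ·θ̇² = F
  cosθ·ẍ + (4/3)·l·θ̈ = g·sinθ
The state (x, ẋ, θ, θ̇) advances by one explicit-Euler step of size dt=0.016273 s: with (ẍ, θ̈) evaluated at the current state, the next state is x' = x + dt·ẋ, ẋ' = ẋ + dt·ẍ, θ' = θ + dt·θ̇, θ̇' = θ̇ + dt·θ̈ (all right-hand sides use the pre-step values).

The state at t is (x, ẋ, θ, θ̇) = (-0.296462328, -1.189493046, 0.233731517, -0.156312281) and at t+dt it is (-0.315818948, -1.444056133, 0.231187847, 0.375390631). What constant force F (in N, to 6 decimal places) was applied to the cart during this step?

ẍ = (ẋ'−ẋ)/dt = (-1.444056133−-1.189493046)/0.016273 = -15.643279
θ̈ = (θ̇'−θ̇)/dt = (0.375390631−-0.156312281)/0.016273 = 32.673933
sinθ=0.231609, cosθ=0.972809
F = (M+m)·ẍ + m·l·cosθ·θ̈ − m·l·sinθ·θ̇² = -19.272818 + 5.937664 − 0.001057 = -13.336211

F = -13.336211 N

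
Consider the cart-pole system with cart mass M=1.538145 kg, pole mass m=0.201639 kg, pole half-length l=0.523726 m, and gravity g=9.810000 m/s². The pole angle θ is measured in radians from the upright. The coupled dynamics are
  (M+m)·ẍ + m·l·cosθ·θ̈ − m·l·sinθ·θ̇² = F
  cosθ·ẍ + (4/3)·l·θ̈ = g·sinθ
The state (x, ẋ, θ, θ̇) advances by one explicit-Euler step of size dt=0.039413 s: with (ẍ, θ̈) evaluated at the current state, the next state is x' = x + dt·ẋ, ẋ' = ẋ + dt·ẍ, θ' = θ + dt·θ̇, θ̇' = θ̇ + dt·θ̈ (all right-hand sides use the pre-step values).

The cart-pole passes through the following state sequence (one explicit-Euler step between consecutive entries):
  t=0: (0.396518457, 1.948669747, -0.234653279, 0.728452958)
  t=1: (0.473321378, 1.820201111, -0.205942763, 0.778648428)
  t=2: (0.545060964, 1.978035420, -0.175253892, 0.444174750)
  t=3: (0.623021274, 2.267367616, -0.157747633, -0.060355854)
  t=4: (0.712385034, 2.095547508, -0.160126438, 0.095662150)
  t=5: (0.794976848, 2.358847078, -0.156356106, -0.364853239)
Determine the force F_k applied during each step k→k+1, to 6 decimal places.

F_0 = -5.527075 N
F_1 = 6.103022 N
F_2 = 11.444310 N
F_3 = -7.171644 N
F_4 = 10.404702 N

step 0→1:
  ẍ = (ẋ'−ẋ)/dt = (1.820201111−1.948669747)/0.039413 = -3.259550
  θ̈ = (θ̇'−θ̇)/dt = (0.778648428−0.728452958)/0.039413 = 1.273576
  sinθ=-0.232506, cosθ=0.972595
  F = (M+m)·ẍ + m·l·cosθ·θ̈ − m·l·sinθ·θ̇² = -5.670913 + 0.130808 − -0.013029 = -5.527075
step 1→2:
  ẍ = (ẋ'−ẋ)/dt = (1.978035420−1.820201111)/0.039413 = 4.004626
  θ̈ = (θ̇'−θ̇)/dt = (0.444174750−0.778648428)/0.039413 = -8.486380
  sinθ=-0.204490, cosθ=0.978869
  F = (M+m)·ẍ + m·l·cosθ·θ̈ − m·l·sinθ·θ̇² = 6.967184 + -0.877254 − -0.013093 = 6.103022
step 2→3:
  ẍ = (ẋ'−ẋ)/dt = (2.267367616−1.978035420)/0.039413 = 7.341035
  θ̈ = (θ̇'−θ̇)/dt = (-0.060355854−0.444174750)/0.039413 = -12.801122
  sinθ=-0.174358, cosθ=0.984682
  F = (M+m)·ẍ + m·l·cosθ·θ̈ − m·l·sinθ·θ̇² = 12.771815 + -1.331137 − -0.003633 = 11.444310
step 3→4:
  ẍ = (ẋ'−ẋ)/dt = (2.095547508−2.267367616)/0.039413 = -4.359478
  θ̈ = (θ̇'−θ̇)/dt = (0.095662150−-0.060355854)/0.039413 = 3.958542
  sinθ=-0.157094, cosθ=0.987584
  F = (M+m)·ẍ + m·l·cosθ·θ̈ − m·l·sinθ·θ̇² = -7.584550 + 0.412846 − -0.000060 = -7.171644
step 4→5:
  ẍ = (ẋ'−ẋ)/dt = (2.358847078−2.095547508)/0.039413 = 6.680526
  θ̈ = (θ̇'−θ̇)/dt = (-0.364853239−0.095662150)/0.039413 = -11.684353
  sinθ=-0.159443, cosθ=0.987207
  F = (M+m)·ẍ + m·l·cosθ·θ̈ − m·l·sinθ·θ̇² = 11.622672 + -1.218124 − -0.000154 = 10.404702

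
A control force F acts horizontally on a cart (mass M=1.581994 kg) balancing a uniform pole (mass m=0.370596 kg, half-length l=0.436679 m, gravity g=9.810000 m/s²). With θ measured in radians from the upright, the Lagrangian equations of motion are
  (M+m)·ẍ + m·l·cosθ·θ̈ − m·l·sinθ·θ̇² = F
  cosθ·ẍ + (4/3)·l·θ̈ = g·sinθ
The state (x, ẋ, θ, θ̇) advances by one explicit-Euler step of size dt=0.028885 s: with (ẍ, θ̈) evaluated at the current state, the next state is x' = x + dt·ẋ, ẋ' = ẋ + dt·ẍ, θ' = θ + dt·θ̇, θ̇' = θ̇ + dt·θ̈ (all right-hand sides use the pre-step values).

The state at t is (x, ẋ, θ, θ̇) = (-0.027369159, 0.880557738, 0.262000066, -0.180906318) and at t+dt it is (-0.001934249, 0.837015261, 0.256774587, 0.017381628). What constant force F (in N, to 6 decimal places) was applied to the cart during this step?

F = -1.871770 N

ẍ = (ẋ'−ẋ)/dt = (0.837015261−0.880557738)/0.028885 = -1.507442
θ̈ = (θ̇'−θ̇)/dt = (0.017381628−-0.180906318)/0.028885 = 6.864738
sinθ=0.259013, cosθ=0.965874
F = (M+m)·ẍ + m·l·cosθ·θ̈ − m·l·sinθ·θ̇² = -2.943417 + 1.073019 − 0.001372 = -1.871770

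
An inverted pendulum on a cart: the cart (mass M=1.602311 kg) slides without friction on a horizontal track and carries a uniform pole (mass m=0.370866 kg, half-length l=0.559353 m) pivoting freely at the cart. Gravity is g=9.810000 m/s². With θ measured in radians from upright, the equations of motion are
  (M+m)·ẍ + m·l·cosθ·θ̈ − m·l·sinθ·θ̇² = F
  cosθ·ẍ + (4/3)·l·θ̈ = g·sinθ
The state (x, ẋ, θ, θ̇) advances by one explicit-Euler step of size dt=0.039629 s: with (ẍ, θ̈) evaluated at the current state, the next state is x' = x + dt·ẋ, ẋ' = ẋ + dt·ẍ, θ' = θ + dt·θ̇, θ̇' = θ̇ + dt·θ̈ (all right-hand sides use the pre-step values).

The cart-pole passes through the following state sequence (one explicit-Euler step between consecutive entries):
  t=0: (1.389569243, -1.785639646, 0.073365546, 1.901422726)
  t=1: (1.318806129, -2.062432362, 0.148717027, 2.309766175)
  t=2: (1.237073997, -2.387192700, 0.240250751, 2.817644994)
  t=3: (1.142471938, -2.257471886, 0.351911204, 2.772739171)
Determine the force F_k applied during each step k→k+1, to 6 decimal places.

step 0→1:
  ẍ = (ẋ'−ẋ)/dt = (-2.062432362−-1.785639646)/0.039629 = -6.984600
  θ̈ = (θ̇'−θ̇)/dt = (2.309766175−1.901422726)/0.039629 = 10.304157
  sinθ=0.073300, cosθ=0.997310
  F = (M+m)·ẍ + m·l·cosθ·θ̈ − m·l·sinθ·θ̇² = -13.781852 + 2.131796 − 0.054975 = -11.705031
step 1→2:
  ẍ = (ẋ'−ẋ)/dt = (-2.387192700−-2.062432362)/0.039629 = -8.195017
  θ̈ = (θ̇'−θ̇)/dt = (2.817644994−2.309766175)/0.039629 = 12.815837
  sinθ=0.148169, cosθ=0.988962
  F = (M+m)·ẍ + m·l·cosθ·θ̈ − m·l·sinθ·θ̇² = -16.170219 + 2.629236 − 0.163983 = -13.704966
step 2→3:
  ẍ = (ẋ'−ẋ)/dt = (-2.257471886−-2.387192700)/0.039629 = 3.273381
  θ̈ = (θ̇'−θ̇)/dt = (2.772739171−2.817644994)/0.039629 = -1.133156
  sinθ=0.237946, cosθ=0.971278
  F = (M+m)·ẍ + m·l·cosθ·θ̈ − m·l·sinθ·θ̇² = 6.458960 + -0.228316 − 0.391881 = 5.838763

F_0 = -11.705031 N
F_1 = -13.704966 N
F_2 = 5.838763 N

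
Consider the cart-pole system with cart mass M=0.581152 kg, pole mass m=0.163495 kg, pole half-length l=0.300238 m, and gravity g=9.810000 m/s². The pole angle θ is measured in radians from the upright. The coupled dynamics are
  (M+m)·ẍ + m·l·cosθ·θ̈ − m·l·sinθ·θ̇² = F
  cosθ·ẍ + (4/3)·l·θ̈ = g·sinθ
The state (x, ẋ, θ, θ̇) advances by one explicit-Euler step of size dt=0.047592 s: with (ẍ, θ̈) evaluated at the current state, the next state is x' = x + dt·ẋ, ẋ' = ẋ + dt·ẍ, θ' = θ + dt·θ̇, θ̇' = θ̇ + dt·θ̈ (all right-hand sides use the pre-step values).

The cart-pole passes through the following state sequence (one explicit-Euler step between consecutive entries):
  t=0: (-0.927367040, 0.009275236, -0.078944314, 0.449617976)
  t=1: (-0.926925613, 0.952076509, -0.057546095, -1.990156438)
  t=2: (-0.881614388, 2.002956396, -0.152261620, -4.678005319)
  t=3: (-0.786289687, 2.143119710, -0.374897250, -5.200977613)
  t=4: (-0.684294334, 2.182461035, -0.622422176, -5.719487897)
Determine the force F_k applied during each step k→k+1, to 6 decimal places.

F_0 = 12.243700 N
F_1 = 13.686031 N
F_2 = 1.822828 N
F_3 = 0.604113 N

step 0→1:
  ẍ = (ẋ'−ẋ)/dt = (0.952076509−0.009275236)/0.047592 = 19.810079
  θ̈ = (θ̇'−θ̇)/dt = (-1.990156438−0.449617976)/0.047592 = -51.264381
  sinθ=-0.078862, cosθ=0.996886
  F = (M+m)·ẍ + m·l·cosθ·θ̈ − m·l·sinθ·θ̇² = 14.751516 + -2.508598 − -0.000783 = 12.243700
step 1→2:
  ẍ = (ẋ'−ẋ)/dt = (2.002956396−0.952076509)/0.047592 = 22.081020
  θ̈ = (θ̇'−θ̇)/dt = (-4.678005319−-1.990156438)/0.047592 = -56.476905
  sinθ=-0.057514, cosθ=0.998345
  F = (M+m)·ẍ + m·l·cosθ·θ̈ − m·l·sinθ·θ̇² = 16.442565 + -2.767716 − -0.011182 = 13.686031
step 2→3:
  ẍ = (ẋ'−ẋ)/dt = (2.143119710−2.002956396)/0.047592 = 2.945102
  θ̈ = (θ̇'−θ̇)/dt = (-5.200977613−-4.678005319)/0.047592 = -10.988660
  sinθ=-0.151674, cosθ=0.988431
  F = (M+m)·ẍ + m·l·cosθ·θ̈ − m·l·sinθ·θ̇² = 2.193062 + -0.533164 − -0.162931 = 1.822828
step 3→4:
  ẍ = (ẋ'−ẋ)/dt = (2.182461035−2.143119710)/0.047592 = 0.826637
  θ̈ = (θ̇'−θ̇)/dt = (-5.719487897−-5.200977613)/0.047592 = -10.894904
  sinθ=-0.366177, cosθ=0.930545
  F = (M+m)·ẍ + m·l·cosθ·θ̈ − m·l·sinθ·θ̇² = 0.615553 + -0.497658 − -0.486218 = 0.604113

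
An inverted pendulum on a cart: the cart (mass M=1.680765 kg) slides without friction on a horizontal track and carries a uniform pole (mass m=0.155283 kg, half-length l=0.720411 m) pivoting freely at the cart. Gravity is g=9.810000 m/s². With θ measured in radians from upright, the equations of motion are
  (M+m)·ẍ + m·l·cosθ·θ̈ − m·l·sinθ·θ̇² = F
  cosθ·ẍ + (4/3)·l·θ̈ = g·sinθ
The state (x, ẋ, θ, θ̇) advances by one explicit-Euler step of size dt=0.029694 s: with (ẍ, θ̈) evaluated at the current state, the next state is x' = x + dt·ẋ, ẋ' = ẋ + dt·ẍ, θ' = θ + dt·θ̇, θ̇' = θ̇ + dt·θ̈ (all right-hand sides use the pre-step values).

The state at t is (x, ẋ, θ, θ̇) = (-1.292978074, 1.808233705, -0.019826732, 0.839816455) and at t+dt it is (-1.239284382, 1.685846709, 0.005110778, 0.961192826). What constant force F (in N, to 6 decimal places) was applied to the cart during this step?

ẍ = (ẋ'−ẋ)/dt = (1.685846709−1.808233705)/0.029694 = -4.121607
θ̈ = (θ̇'−θ̇)/dt = (0.961192826−0.839816455)/0.029694 = 4.087572
sinθ=-0.019825, cosθ=0.999803
F = (M+m)·ẍ + m·l·cosθ·θ̈ − m·l·sinθ·θ̇² = -7.567468 + 0.457177 − -0.001564 = -7.108727

F = -7.108727 N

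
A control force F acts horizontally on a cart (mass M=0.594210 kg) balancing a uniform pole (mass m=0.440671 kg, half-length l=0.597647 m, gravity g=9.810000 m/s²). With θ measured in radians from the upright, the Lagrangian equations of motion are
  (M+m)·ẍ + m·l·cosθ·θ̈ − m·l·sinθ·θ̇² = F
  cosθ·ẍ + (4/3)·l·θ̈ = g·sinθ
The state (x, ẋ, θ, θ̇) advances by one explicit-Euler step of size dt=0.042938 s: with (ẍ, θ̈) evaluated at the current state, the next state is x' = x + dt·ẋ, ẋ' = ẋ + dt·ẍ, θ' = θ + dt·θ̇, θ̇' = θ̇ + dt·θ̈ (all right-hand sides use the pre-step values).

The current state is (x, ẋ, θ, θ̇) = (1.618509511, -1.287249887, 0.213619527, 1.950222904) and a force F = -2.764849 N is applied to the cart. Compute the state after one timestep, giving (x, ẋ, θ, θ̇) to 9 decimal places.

sinθ=0.211998536, cosθ=0.977269984
temp = (F + m·l·θ̇²·sinθ)/(M+m) = (-2.764849 + 0.212354066)/1.034881 = -2.466462263
θ̈ = (g·sinθ − cosθ·temp)/(l·(4/3 − m·cos²θ/(M+m))) = 8.107643358
ẍ = temp − m·l·θ̈·cosθ/(M+m) = -4.482868341
Euler: x'=1.618509511+0.042938·-1.287249887=1.563237575, ẋ'=-1.287249887+0.042938·-4.482868341=-1.479735288
       θ'=0.213619527+0.042938·1.950222904=0.297358198, θ̇'=1.950222904+0.042938·8.107643358=2.298348895

(1.563237575, -1.479735288, 0.297358198, 2.298348895)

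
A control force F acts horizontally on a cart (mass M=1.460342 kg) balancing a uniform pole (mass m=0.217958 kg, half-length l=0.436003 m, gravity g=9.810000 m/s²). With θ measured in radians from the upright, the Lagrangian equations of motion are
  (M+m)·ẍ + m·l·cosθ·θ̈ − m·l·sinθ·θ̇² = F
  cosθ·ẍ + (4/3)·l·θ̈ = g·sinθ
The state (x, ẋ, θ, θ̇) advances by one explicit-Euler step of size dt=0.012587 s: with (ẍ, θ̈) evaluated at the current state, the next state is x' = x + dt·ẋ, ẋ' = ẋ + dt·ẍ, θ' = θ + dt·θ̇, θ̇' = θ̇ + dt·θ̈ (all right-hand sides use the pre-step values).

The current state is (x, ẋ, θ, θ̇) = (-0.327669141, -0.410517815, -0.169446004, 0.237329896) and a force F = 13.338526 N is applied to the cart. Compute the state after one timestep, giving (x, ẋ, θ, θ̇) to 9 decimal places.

sinθ=-0.168636313, cosθ=0.985678342
temp = (F + m·l·θ̇²·sinθ)/(M+m) = (13.338526 + -0.000902648)/1.678300 = 7.947103231
θ̈ = (g·sinθ − cosθ·temp)/(l·(4/3 − m·cos²θ/(M+m))) = -18.026156374
ẍ = temp − m·l·θ̈·cosθ/(M+m) = 8.953179825
Euler: x'=-0.327669141+0.012587·-0.410517815=-0.332836329, ẋ'=-0.410517815+0.012587·8.953179825=-0.297824141
       θ'=-0.169446004+0.012587·0.237329896=-0.166458733, θ̇'=0.237329896+0.012587·-18.026156374=0.010434666

(-0.332836329, -0.297824141, -0.166458733, 0.010434666)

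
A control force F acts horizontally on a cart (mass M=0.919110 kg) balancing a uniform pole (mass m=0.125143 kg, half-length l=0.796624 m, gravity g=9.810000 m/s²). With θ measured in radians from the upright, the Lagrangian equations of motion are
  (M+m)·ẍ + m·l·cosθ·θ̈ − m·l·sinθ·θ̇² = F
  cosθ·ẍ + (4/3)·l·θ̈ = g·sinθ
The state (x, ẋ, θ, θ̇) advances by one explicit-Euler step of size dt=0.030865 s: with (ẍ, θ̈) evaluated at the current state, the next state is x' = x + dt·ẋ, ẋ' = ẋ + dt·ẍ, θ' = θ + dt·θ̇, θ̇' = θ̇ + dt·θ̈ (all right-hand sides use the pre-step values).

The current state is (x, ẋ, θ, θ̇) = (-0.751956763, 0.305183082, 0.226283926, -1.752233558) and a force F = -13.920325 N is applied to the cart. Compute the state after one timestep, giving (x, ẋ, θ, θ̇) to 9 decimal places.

(-0.742537287, -0.148942636, 0.172201237, -1.271629538)

sinθ=0.224357741, cosθ=0.974506852
temp = (F + m·l·θ̇²·sinθ)/(M+m) = (-13.920325 + 0.068672838)/1.044253 = -13.264651538
θ̈ = (g·sinθ − cosθ·temp)/(l·(4/3 − m·cos²θ/(M+m))) = 15.571165384
ẍ = temp − m·l·θ̈·cosθ/(M+m) = -14.713290731
Euler: x'=-0.751956763+0.030865·0.305183082=-0.742537287, ẋ'=0.305183082+0.030865·-14.713290731=-0.148942636
       θ'=0.226283926+0.030865·-1.752233558=0.172201237, θ̇'=-1.752233558+0.030865·15.571165384=-1.271629538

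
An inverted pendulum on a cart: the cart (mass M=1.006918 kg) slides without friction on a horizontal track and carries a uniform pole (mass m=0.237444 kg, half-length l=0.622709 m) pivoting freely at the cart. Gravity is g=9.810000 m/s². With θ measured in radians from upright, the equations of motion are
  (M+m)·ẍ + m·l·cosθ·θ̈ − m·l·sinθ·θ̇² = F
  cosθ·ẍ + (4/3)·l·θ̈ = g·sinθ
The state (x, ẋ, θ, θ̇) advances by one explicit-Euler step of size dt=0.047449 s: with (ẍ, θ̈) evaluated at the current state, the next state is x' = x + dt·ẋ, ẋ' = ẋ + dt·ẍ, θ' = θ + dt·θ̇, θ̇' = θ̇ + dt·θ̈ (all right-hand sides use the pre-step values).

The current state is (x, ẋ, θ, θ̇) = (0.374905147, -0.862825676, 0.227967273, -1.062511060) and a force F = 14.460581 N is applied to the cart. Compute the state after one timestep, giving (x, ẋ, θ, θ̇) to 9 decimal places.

sinθ=0.225997856, cosθ=0.974127799
temp = (F + m·l·θ̇²·sinθ)/(M+m) = (14.460581 + 0.037723986)/1.244362 = 11.651195542
θ̈ = (g·sinθ − cosθ·temp)/(l·(4/3 − m·cos²θ/(M+m))) = -12.728082167
ẍ = temp − m·l·θ̈·cosθ/(M+m) = 13.124452529
Euler: x'=0.374905147+0.047449·-0.862825676=0.333964931, ẋ'=-0.862825676+0.047449·13.124452529=-0.240083528
       θ'=0.227967273+0.047449·-1.062511060=0.177552186, θ̇'=-1.062511060+0.047449·-12.728082167=-1.666445831

(0.333964931, -0.240083528, 0.177552186, -1.666445831)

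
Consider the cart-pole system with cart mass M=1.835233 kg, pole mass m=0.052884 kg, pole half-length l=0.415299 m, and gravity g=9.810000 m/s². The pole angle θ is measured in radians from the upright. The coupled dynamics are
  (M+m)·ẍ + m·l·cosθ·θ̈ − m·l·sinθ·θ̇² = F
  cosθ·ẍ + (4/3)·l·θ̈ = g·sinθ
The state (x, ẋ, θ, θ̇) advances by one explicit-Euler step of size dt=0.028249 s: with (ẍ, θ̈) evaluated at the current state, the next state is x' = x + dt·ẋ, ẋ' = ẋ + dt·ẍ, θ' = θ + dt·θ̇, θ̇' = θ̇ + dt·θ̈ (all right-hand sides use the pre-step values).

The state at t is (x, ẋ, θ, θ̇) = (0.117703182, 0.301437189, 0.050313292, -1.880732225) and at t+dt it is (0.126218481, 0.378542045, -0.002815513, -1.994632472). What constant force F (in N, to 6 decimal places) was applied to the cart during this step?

ẍ = (ẋ'−ẋ)/dt = (0.378542045−0.301437189)/0.028249 = 2.729472
θ̈ = (θ̇'−θ̇)/dt = (-1.994632472−-1.880732225)/0.028249 = -4.032010
sinθ=0.050292, cosθ=0.998735
F = (M+m)·ẍ + m·l·cosθ·θ̈ − m·l·sinθ·θ̇² = 5.153563 + -0.088442 − 0.003907 = 5.061214

F = 5.061214 N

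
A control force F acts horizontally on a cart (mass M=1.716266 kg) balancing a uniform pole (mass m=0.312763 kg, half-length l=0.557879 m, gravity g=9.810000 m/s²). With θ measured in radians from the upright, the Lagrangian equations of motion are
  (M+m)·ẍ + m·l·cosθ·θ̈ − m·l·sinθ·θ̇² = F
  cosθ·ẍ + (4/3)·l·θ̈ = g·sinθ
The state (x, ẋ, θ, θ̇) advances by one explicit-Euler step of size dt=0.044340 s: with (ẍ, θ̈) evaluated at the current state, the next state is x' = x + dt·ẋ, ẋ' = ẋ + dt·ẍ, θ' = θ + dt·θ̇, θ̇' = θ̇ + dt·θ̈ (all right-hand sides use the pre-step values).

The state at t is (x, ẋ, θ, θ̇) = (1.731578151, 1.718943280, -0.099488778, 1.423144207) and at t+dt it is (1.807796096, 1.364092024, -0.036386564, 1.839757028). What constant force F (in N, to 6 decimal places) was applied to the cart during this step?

F = -14.571817 N

ẍ = (ẋ'−ẋ)/dt = (1.364092024−1.718943280)/0.044340 = -8.002960
θ̈ = (θ̇'−θ̇)/dt = (1.839757028−1.423144207)/0.044340 = 9.395869
sinθ=-0.099325, cosθ=0.995055
F = (M+m)·ẍ + m·l·cosθ·θ̈ − m·l·sinθ·θ̇² = -16.238238 + 1.631321 − -0.035100 = -14.571817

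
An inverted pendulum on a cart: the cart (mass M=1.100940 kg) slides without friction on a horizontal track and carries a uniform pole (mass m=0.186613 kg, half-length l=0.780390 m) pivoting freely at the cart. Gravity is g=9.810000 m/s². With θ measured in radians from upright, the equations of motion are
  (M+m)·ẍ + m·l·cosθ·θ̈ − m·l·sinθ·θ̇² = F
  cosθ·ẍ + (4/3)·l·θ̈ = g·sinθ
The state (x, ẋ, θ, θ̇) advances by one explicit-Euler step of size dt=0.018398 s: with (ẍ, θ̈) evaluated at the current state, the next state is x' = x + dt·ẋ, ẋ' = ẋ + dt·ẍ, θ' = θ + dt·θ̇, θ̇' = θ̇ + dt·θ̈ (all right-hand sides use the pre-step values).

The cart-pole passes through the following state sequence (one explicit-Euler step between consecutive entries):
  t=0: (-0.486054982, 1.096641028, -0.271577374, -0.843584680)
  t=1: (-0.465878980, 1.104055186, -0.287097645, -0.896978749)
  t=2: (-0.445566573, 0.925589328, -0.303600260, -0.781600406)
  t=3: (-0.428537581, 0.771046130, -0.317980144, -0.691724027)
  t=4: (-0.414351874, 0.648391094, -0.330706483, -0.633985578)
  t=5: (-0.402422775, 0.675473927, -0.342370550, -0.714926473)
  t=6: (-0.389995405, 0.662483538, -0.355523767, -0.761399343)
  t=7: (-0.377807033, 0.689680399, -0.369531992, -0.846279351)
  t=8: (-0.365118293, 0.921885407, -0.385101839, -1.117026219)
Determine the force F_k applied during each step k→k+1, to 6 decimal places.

step 0→1:
  ẍ = (ẋ'−ẋ)/dt = (1.104055186−1.096641028)/0.018398 = 0.402987
  θ̈ = (θ̇'−θ̇)/dt = (-0.896978749−-0.843584680)/0.018398 = -2.902167
  sinθ=-0.268251, cosθ=0.963349
  F = (M+m)·ẍ + m·l·cosθ·θ̈ − m·l·sinθ·θ̇² = 0.518867 + -0.407155 − -0.027801 = 0.139513
step 1→2:
  ẍ = (ẋ'−ẋ)/dt = (0.925589328−1.104055186)/0.018398 = -9.700286
  θ̈ = (θ̇'−θ̇)/dt = (-0.781600406−-0.896978749)/0.018398 = 6.271244
  sinθ=-0.283170, cosθ=0.959070
  F = (M+m)·ẍ + m·l·cosθ·θ̈ − m·l·sinθ·θ̇² = -12.489632 + 0.875906 − -0.033179 = -11.580547
step 2→3:
  ẍ = (ẋ'−ẋ)/dt = (0.771046130−0.925589328)/0.018398 = -8.400000
  θ̈ = (θ̇'−θ̇)/dt = (-0.691724027−-0.781600406)/0.018398 = 4.885117
  sinθ=-0.298958, cosθ=0.954266
  F = (M+m)·ẍ + m·l·cosθ·θ̈ − m·l·sinθ·θ̇² = -10.815445 + 0.678888 − -0.026597 = -10.109960
step 3→4:
  ẍ = (ẋ'−ẋ)/dt = (0.648391094−0.771046130)/0.018398 = -6.666759
  θ̈ = (θ̇'−θ̇)/dt = (-0.633985578−-0.691724027)/0.018398 = 3.138300
  sinθ=-0.312649, cosθ=0.949869
  F = (M+m)·ẍ + m·l·cosθ·θ̈ − m·l·sinθ·θ̇² = -8.583806 + 0.434122 − -0.021786 = -8.127898
step 4→5:
  ẍ = (ẋ'−ẋ)/dt = (0.675473927−0.648391094)/0.018398 = 1.472053
  θ̈ = (θ̇'−θ̇)/dt = (-0.714926473−-0.633985578)/0.018398 = -4.399440
  sinθ=-0.324711, cosθ=0.945813
  F = (M+m)·ẍ + m·l·cosθ·θ̈ − m·l·sinθ·θ̇² = 1.895346 + -0.605977 − -0.019007 = 1.308376
step 5→6:
  ẍ = (ẋ'−ẋ)/dt = (0.662483538−0.675473927)/0.018398 = -0.706076
  θ̈ = (θ̇'−θ̇)/dt = (-0.761399343−-0.714926473)/0.018398 = -2.525974
  sinθ=-0.335721, cosθ=0.941961
  F = (M+m)·ẍ + m·l·cosθ·θ̈ − m·l·sinθ·θ̇² = -0.909110 + -0.346510 − -0.024989 = -1.230631
step 6→7:
  ẍ = (ẋ'−ẋ)/dt = (0.689680399−0.662483538)/0.018398 = 1.478251
  θ̈ = (θ̇'−θ̇)/dt = (-0.846279351−-0.761399343)/0.018398 = -4.613545
  sinθ=-0.348081, cosθ=0.937464
  F = (M+m)·ẍ + m·l·cosθ·θ̈ − m·l·sinθ·θ̇² = 1.903326 + -0.629859 − -0.029387 = 1.302855
step 7→8:
  ẍ = (ẋ'−ẋ)/dt = (0.921885407−0.689680399)/0.018398 = 12.621209
  θ̈ = (θ̇'−θ̇)/dt = (-1.117026219−-0.846279351)/0.018398 = -14.716103
  sinθ=-0.361179, cosθ=0.932496
  F = (M+m)·ẍ + m·l·cosθ·θ̈ − m·l·sinθ·θ̇² = 16.250476 + -1.998452 − -0.037671 = 14.289695

F_0 = 0.139513 N
F_1 = -11.580547 N
F_2 = -10.109960 N
F_3 = -8.127898 N
F_4 = 1.308376 N
F_5 = -1.230631 N
F_6 = 1.302855 N
F_7 = 14.289695 N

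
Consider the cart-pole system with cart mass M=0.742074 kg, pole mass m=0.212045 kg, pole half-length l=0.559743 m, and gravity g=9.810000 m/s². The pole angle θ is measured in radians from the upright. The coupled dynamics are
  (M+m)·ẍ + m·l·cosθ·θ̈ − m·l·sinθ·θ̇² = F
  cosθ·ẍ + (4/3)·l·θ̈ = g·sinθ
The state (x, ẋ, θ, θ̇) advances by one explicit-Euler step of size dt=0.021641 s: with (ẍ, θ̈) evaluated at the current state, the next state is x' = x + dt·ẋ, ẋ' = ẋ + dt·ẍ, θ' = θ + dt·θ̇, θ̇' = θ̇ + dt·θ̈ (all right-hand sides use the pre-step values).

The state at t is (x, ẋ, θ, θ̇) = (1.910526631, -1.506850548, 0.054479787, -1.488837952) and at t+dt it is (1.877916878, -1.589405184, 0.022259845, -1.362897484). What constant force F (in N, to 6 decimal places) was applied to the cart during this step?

ẍ = (ẋ'−ẋ)/dt = (-1.589405184−-1.506850548)/0.021641 = -3.814733
θ̈ = (θ̇'−θ̇)/dt = (-1.362897484−-1.488837952)/0.021641 = 5.819531
sinθ=0.054453, cosθ=0.998516
F = (M+m)·ẍ + m·l·cosθ·θ̈ − m·l·sinθ·θ̇² = -3.639709 + 0.689699 − 0.014326 = -2.964336

F = -2.964336 N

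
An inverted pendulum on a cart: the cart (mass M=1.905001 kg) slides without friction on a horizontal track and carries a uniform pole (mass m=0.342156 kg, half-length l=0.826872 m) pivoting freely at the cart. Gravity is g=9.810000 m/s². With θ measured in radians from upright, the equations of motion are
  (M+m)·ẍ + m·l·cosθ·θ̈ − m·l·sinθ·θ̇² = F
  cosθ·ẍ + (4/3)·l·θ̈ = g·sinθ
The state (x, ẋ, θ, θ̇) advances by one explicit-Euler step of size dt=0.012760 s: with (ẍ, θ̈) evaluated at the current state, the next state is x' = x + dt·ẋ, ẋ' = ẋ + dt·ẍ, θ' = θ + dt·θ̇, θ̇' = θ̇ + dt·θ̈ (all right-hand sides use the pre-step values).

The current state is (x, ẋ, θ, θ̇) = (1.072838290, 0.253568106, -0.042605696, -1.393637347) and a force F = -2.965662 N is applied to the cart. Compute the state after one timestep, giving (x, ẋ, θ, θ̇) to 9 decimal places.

(1.076073819, 0.235098265, -0.060388509, -1.381735717)

sinθ=-0.042592807, cosθ=0.999092515
temp = (F + m·l·θ̇²·sinθ)/(M+m) = (-2.965662 + -0.023404440)/2.247157 = -1.330154698
θ̈ = (g·sinθ − cosθ·temp)/(l·(4/3 − m·cos²θ/(M+m))) = 0.932729622
ẍ = temp − m·l·θ̈·cosθ/(M+m) = -1.447479682
Euler: x'=1.072838290+0.012760·0.253568106=1.076073819, ẋ'=0.253568106+0.012760·-1.447479682=0.235098265
       θ'=-0.042605696+0.012760·-1.393637347=-0.060388509, θ̇'=-1.393637347+0.012760·0.932729622=-1.381735717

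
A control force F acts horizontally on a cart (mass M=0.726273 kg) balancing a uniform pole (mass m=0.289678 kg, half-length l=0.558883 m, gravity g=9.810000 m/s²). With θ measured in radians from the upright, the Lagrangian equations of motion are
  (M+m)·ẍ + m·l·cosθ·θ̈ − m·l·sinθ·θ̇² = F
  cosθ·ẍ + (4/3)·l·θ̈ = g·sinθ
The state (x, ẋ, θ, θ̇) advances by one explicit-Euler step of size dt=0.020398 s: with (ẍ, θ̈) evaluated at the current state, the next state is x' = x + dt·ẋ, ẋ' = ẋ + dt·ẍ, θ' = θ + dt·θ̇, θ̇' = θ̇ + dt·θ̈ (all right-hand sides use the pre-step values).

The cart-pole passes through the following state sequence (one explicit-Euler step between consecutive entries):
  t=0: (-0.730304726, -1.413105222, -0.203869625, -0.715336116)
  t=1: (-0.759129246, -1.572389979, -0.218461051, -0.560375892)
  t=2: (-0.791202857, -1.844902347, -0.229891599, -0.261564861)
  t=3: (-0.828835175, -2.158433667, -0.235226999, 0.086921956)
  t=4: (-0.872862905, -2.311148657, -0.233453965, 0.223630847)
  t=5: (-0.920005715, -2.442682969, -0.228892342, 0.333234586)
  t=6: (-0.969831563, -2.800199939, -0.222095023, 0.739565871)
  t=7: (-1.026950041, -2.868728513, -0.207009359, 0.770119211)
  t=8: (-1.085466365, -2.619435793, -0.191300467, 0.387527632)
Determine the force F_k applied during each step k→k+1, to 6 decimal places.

step 0→1:
  ẍ = (ẋ'−ẋ)/dt = (-1.572389979−-1.413105222)/0.020398 = -7.808842
  θ̈ = (θ̇'−θ̇)/dt = (-0.560375892−-0.715336116)/0.020398 = 7.596834
  sinθ=-0.202460, cosθ=0.979290
  F = (M+m)·ẍ + m·l·cosθ·θ̈ − m·l·sinθ·θ̇² = -7.933401 + 1.204427 − -0.016772 = -6.712201
step 1→2:
  ẍ = (ẋ'−ẋ)/dt = (-1.844902347−-1.572389979)/0.020398 = -13.359759
  θ̈ = (θ̇'−θ̇)/dt = (-0.261564861−-0.560375892)/0.020398 = 14.649036
  sinθ=-0.216728, cosθ=0.976232
  F = (M+m)·ẍ + m·l·cosθ·θ̈ − m·l·sinθ·θ̇² = -13.572861 + 2.315254 − -0.011018 = -11.246589
step 2→3:
  ẍ = (ẋ'−ẋ)/dt = (-2.158433667−-1.844902347)/0.020398 = -15.370689
  θ̈ = (θ̇'−θ̇)/dt = (0.086921956−-0.261564861)/0.020398 = 17.084362
  sinθ=-0.227872, cosθ=0.973691
  F = (M+m)·ẍ + m·l·cosθ·θ̈ − m·l·sinθ·θ̇² = -15.615867 + 2.693124 − -0.002524 = -12.920219
step 3→4:
  ẍ = (ẋ'−ẋ)/dt = (-2.311148657−-2.158433667)/0.020398 = -7.486763
  θ̈ = (θ̇'−θ̇)/dt = (0.223630847−0.086921956)/0.020398 = 6.702073
  sinθ=-0.233064, cosθ=0.972461
  F = (M+m)·ẍ + m·l·cosθ·θ̈ − m·l·sinθ·θ̇² = -7.606184 + 1.055159 − -0.000285 = -6.550740
step 4→5:
  ẍ = (ẋ'−ẋ)/dt = (-2.442682969−-2.311148657)/0.020398 = -6.448393
  θ̈ = (θ̇'−θ̇)/dt = (0.333234586−0.223630847)/0.020398 = 5.373259
  sinθ=-0.231339, cosθ=0.972873
  F = (M+m)·ẍ + m·l·cosθ·θ̈ − m·l·sinθ·θ̇² = -6.551251 + 0.846312 − -0.001873 = -5.703066
step 5→6:
  ẍ = (ẋ'−ẋ)/dt = (-2.800199939−-2.442682969)/0.020398 = -17.527060
  θ̈ = (θ̇'−θ̇)/dt = (0.739565871−0.333234586)/0.020398 = 19.920153
  sinθ=-0.226899, cosθ=0.973918
  F = (M+m)·ẍ + m·l·cosθ·θ̈ − m·l·sinθ·θ̇² = -17.806634 + 3.140882 − -0.004079 = -14.661673
step 6→7:
  ẍ = (ẋ'−ẋ)/dt = (-2.868728513−-2.800199939)/0.020398 = -3.359573
  θ̈ = (θ̇'−θ̇)/dt = (0.770119211−0.739565871)/0.020398 = 1.497860
  sinθ=-0.220274, cosθ=0.975438
  F = (M+m)·ẍ + m·l·cosθ·θ̈ − m·l·sinθ·θ̇² = -3.413162 + 0.236541 − -0.019505 = -3.157115
step 7→8:
  ẍ = (ẋ'−ẋ)/dt = (-2.619435793−-2.868728513)/0.020398 = 12.221430
  θ̈ = (θ̇'−θ̇)/dt = (0.387527632−0.770119211)/0.020398 = -18.756328
  sinθ=-0.205534, cosθ=0.978650
  F = (M+m)·ẍ + m·l·cosθ·θ̈ − m·l·sinθ·θ̇² = 12.416374 + -2.971746 − -0.019735 = 9.464363

F_0 = -6.712201 N
F_1 = -11.246589 N
F_2 = -12.920219 N
F_3 = -6.550740 N
F_4 = -5.703066 N
F_5 = -14.661673 N
F_6 = -3.157115 N
F_7 = 9.464363 N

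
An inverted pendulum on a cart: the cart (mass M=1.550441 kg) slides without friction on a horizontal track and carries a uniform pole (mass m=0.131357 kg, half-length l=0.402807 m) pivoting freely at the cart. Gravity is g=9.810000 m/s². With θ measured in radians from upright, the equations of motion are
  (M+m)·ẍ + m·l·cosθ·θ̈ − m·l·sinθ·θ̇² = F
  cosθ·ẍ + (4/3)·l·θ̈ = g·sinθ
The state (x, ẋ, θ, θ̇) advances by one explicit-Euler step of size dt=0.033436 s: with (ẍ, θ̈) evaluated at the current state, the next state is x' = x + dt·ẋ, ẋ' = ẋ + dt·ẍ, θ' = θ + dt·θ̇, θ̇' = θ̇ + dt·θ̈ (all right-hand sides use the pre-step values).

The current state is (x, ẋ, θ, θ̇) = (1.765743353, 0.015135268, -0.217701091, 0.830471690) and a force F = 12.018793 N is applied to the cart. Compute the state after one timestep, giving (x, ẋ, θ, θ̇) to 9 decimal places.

sinθ=-0.215985549, cosθ=0.976396560
temp = (F + m·l·θ̇²·sinθ)/(M+m) = (12.018793 + -0.007881785)/1.681798 = 7.141708585
θ̈ = (g·sinθ − cosθ·temp)/(l·(4/3 − m·cos²θ/(M+m))) = -17.929942518
ẍ = temp − m·l·θ̈·cosθ/(M+m) = 7.692492865
Euler: x'=1.765743353+0.033436·0.015135268=1.766249416, ẋ'=0.015135268+0.033436·7.692492865=0.272341459
       θ'=-0.217701091+0.033436·0.830471690=-0.189933440, θ̇'=0.830471690+0.033436·-17.929942518=0.230966132

(1.766249416, 0.272341459, -0.189933440, 0.230966132)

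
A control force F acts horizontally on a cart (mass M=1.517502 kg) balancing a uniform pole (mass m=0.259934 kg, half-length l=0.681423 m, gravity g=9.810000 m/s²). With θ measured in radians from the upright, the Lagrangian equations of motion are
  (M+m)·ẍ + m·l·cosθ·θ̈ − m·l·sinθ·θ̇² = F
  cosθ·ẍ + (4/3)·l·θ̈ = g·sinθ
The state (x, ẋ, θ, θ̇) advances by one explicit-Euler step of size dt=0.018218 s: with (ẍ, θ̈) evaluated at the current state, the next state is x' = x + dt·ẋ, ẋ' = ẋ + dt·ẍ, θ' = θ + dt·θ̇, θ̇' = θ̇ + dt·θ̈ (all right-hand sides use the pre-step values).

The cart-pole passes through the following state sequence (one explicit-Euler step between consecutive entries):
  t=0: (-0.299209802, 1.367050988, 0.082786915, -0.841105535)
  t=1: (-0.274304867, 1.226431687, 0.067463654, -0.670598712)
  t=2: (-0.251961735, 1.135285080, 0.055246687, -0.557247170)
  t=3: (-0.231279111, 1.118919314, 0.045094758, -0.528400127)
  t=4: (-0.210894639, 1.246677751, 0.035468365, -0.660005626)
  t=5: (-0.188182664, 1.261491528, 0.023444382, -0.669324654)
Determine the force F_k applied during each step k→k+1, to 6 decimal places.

F_0 = -12.077780 N
F_1 = -7.798516 N
F_2 = -1.319722 N
F_3 = 11.184263 N
F_4 = 1.352020 N

step 0→1:
  ẍ = (ẋ'−ẋ)/dt = (1.226431687−1.367050988)/0.018218 = -7.718701
  θ̈ = (θ̇'−θ̇)/dt = (-0.670598712−-0.841105535)/0.018218 = 9.359250
  sinθ=0.082692, cosθ=0.996575
  F = (M+m)·ẍ + m·l·cosθ·θ̈ − m·l·sinθ·θ̇² = -13.719498 + 1.652080 − 0.010362 = -12.077780
step 1→2:
  ẍ = (ẋ'−ẋ)/dt = (1.135285080−1.226431687)/0.018218 = -5.003107
  θ̈ = (θ̇'−θ̇)/dt = (-0.557247170−-0.670598712)/0.018218 = 6.221953
  sinθ=0.067412, cosθ=0.997725
  F = (M+m)·ẍ + m·l·cosθ·θ̈ − m·l·sinθ·θ̇² = -8.892703 + 1.099557 − 0.005370 = -7.798516
step 2→3:
  ẍ = (ẋ'−ẋ)/dt = (1.118919314−1.135285080)/0.018218 = -0.898329
  θ̈ = (θ̇'−θ̇)/dt = (-0.528400127−-0.557247170)/0.018218 = 1.583436
  sinθ=0.055219, cosθ=0.998474
  F = (M+m)·ẍ + m·l·cosθ·θ̈ − m·l·sinθ·θ̇² = -1.596723 + 0.280038 − 0.003037 = -1.319722
step 3→4:
  ẍ = (ẋ'−ẋ)/dt = (1.246677751−1.118919314)/0.018218 = 7.012759
  θ̈ = (θ̇'−θ̇)/dt = (-0.660005626−-0.528400127)/0.018218 = -7.223927
  sinθ=0.045079, cosθ=0.998983
  F = (M+m)·ẍ + m·l·cosθ·θ̈ − m·l·sinθ·θ̇² = 12.464730 + -1.278237 − 0.002229 = 11.184263
step 4→5:
  ẍ = (ẋ'−ẋ)/dt = (1.261491528−1.246677751)/0.018218 = 0.813140
  θ̈ = (θ̇'−θ̇)/dt = (-0.669324654−-0.660005626)/0.018218 = -0.511529
  sinθ=0.035461, cosθ=0.999371
  F = (M+m)·ẍ + m·l·cosθ·θ̈ − m·l·sinθ·θ̇² = 1.445304 + -0.090548 − 0.002736 = 1.352020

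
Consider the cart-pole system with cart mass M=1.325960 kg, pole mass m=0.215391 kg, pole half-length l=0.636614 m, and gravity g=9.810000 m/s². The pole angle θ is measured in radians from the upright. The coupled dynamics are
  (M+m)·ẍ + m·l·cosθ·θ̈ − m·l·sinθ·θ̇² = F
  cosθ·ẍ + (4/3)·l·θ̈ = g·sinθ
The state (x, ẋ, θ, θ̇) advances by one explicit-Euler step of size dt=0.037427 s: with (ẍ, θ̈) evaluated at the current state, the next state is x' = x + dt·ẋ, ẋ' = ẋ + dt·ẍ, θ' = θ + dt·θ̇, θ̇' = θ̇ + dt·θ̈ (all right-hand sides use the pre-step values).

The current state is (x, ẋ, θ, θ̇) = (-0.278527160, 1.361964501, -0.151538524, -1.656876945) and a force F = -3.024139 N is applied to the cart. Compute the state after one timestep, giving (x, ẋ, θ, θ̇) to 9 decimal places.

sinθ=-0.150959203, cosθ=0.988539994
temp = (F + m·l·θ̇²·sinθ)/(M+m) = (-3.024139 + -0.056825575)/1.541351 = -1.998872791
θ̈ = (g·sinθ − cosθ·temp)/(l·(4/3 − m·cos²θ/(M+m))) = 0.649778199
ẍ = temp − m·l·θ̈·cosθ/(M+m) = -2.056015598
Euler: x'=-0.278527160+0.037427·1.361964501=-0.227552915, ẋ'=1.361964501+0.037427·-2.056015598=1.285014005
       θ'=-0.151538524+0.037427·-1.656876945=-0.213550457, θ̇'=-1.656876945+0.037427·0.649778199=-1.632557696

(-0.227552915, 1.285014005, -0.213550457, -1.632557696)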